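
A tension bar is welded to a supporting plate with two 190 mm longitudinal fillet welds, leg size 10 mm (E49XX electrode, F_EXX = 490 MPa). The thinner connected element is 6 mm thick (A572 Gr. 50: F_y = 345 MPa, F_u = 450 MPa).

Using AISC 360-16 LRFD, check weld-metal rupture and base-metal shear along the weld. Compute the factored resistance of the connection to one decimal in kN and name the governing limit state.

Weld metal: throat = 0.707×10 = 7.07 mm, L = 2×190 = 380 mm. φR_n = 0.75 × 0.6 × 490 × 7.07 × 380 = 592.4 kN.
Base metal shear (6 mm plate): yield φR_n = 1.0×0.6×345×6×380 = 472.0 kN; rupture φR_n = 0.75×0.6×450×6×380 = 461.7 kN; take 461.7 kN (rupture).
Governing: min(592.4, 461.7) = 461.7 kN → base-metal shear.

461.7 kN (base-metal shear governs)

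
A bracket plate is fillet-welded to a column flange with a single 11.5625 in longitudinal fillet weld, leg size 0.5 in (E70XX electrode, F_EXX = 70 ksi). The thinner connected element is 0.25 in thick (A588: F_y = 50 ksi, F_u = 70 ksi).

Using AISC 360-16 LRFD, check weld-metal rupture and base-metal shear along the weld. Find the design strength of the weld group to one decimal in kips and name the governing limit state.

86.7 kips (base-metal shear governs)

Weld metal: throat = 0.707×0.5 = 0.3535 in, L = 11.5625 in. φR_n = 0.75 × 0.6 × 70 × 0.3535 × 11.5625 = 128.8 kips.
Base metal shear (0.25 in plate): yield φR_n = 1.0×0.6×50×0.25×11.5625 = 86.7 kips; rupture φR_n = 0.75×0.6×70×0.25×11.5625 = 91.1 kips; take 86.7 kips (yield).
Governing: min(128.8, 86.7) = 86.7 kips → base-metal shear.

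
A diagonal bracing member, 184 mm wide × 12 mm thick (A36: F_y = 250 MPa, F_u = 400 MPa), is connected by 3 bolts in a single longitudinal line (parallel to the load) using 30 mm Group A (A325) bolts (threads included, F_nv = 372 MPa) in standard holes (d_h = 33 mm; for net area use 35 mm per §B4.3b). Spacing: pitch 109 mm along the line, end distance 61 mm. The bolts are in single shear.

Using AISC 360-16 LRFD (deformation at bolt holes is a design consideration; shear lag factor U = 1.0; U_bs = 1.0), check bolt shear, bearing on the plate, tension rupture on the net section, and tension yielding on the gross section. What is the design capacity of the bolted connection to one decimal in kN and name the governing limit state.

496.8 kN (gross-section yield governs)

Bolt shear: A_b = π(30)²/4 = 706.86 mm². φR_n = 0.75 × 372 × 706.86 × 3 × 1 = 591.6 kN.
Bearing (12 mm plate, F_u = 400 MPa): end bolts L_c = 61 − 33/2 = 44.5, R_n = min(1.2×44.5×12×400, 2.4×30×12×400) = 256.32 kN/bolt; interior L_c = 109 − 33 = 76, R_n = 345.6 kN/bolt. φR_n = 0.75 × (1×256.32 + 2×345.6) = 710.6 kN.
Tension rupture (net): A_n = (184 − 1×35)×12 = 1788 mm² (U = 1.0, A_e = A_n). φR_n = 0.75 × 400 × 1788 = 536.4 kN.
Tension yield (gross): A_g = 184×12 = 2208 mm². φR_n = 0.90 × 250 × 2208 = 496.8 kN.
Governing: min(591.6, 710.6, 536.4, 496.8) = 496.8 kN → gross-section yield.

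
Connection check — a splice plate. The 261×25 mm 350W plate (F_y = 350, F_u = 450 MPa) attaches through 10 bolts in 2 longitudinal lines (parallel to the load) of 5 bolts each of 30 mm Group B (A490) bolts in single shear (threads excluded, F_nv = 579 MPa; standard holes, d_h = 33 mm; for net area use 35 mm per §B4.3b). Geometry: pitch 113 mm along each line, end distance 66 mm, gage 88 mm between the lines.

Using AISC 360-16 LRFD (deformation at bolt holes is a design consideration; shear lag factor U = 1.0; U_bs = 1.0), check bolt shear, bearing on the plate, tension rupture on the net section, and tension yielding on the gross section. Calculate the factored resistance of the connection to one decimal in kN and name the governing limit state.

1611.6 kN (net-section rupture governs)

Bolt shear: A_b = π(30)²/4 = 706.86 mm². φR_n = 0.75 × 579 × 706.86 × 10 × 1 = 3069.5 kN.
Bearing (25 mm plate, F_u = 450 MPa): end bolts L_c = 66 − 33/2 = 49.5, R_n = min(1.2×49.5×25×450, 2.4×30×25×450) = 668.25 kN/bolt; interior L_c = 113 − 33 = 80, R_n = 810 kN/bolt. φR_n = 0.75 × (2×668.25 + 8×810) = 5862.4 kN.
Tension rupture (net): A_n = (261 − 2×35)×25 = 4775 mm² (U = 1.0, A_e = A_n). φR_n = 0.75 × 450 × 4775 = 1611.6 kN.
Tension yield (gross): A_g = 261×25 = 6525 mm². φR_n = 0.90 × 350 × 6525 = 2055.4 kN.
Governing: min(3069.5, 5862.4, 1611.6, 2055.4) = 1611.6 kN → net-section rupture.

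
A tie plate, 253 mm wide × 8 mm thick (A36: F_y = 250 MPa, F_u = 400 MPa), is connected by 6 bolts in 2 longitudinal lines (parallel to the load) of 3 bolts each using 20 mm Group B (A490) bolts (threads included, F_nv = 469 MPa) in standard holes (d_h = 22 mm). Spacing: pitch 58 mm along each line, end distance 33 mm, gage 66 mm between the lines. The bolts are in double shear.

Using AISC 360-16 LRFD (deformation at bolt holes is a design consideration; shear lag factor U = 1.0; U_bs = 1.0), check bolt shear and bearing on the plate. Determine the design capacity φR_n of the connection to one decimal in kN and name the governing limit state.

Bolt shear: A_b = π(20)²/4 = 314.16 mm². φR_n = 0.75 × 469 × 314.16 × 6 × 2 = 1326.1 kN.
Bearing (8 mm plate, F_u = 400 MPa): end bolts L_c = 33 − 22/2 = 22, R_n = min(1.2×22×8×400, 2.4×20×8×400) = 84.48 kN/bolt; interior L_c = 58 − 22 = 36, R_n = 138.24 kN/bolt. φR_n = 0.75 × (2×84.48 + 4×138.24) = 541.4 kN.
Governing: min(1326.1, 541.4) = 541.4 kN → bearing.

541.4 kN (bearing governs)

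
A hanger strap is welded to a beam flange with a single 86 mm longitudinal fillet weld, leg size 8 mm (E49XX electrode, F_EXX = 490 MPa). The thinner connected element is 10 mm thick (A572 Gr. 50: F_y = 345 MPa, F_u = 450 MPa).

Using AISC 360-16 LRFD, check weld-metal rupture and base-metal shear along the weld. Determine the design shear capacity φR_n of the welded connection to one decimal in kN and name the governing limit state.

107.3 kN (weld metal governs)

Weld metal: throat = 0.707×8 = 5.656 mm, L = 86 mm. φR_n = 0.75 × 0.6 × 490 × 5.656 × 86 = 107.3 kN.
Base metal shear (10 mm plate): yield φR_n = 1.0×0.6×345×10×86 = 178.0 kN; rupture φR_n = 0.75×0.6×450×10×86 = 174.2 kN; take 174.2 kN (rupture).
Governing: min(107.3, 174.2) = 107.3 kN → weld metal.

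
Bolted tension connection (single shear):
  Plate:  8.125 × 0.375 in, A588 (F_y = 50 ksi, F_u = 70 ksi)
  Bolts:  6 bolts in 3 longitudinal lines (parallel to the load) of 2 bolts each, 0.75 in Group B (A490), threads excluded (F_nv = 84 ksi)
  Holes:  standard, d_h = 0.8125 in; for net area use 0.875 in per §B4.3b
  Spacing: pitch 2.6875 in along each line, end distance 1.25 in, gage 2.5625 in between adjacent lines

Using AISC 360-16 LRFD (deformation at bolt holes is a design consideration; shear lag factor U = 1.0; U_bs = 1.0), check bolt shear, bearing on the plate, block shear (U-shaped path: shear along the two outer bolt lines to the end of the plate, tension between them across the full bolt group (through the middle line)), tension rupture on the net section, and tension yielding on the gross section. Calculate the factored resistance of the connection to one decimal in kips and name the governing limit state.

108.3 kips (net-section rupture governs)

Bolt shear: A_b = π(0.75)²/4 = 0.44179 in². φR_n = 0.75 × 84 × 0.44179 × 6 × 1 = 167.0 kips.
Bearing (0.375 in plate, F_u = 70 ksi): end bolts L_c = 1.25 − 0.8125/2 = 0.84375, R_n = min(1.2×0.84375×0.375×70, 2.4×0.75×0.375×70) = 26.578 kips/bolt; interior L_c = 2.6875 − 0.8125 = 1.875, R_n = 47.25 kips/bolt. φR_n = 0.75 × (3×26.578 + 3×47.25) = 166.1 kips.
Block shear: shear path 2×[1.25+1×2.6875] = 2×3.9375 in, A_gv = 2.9531, A_nv = 2×(3.9375 − 1.5×0.875)×0.375 = 1.9688 in²; tension across gage: (5.125 − 2×0.875)×0.375 = 1.2656 in². R_n = min(0.6×70×1.9688, 0.6×50×2.9531) + 1.0×70×1.2656 = min(82.69, 88.593) + 88.592 = 171.28 kips. φR_n = 0.75 × 171.28 = 128.5 kips.
Tension rupture (net): A_n = (8.125 − 3×0.875)×0.375 = 2.0625 in² (U = 1.0, A_e = A_n). φR_n = 0.75 × 70 × 2.0625 = 108.3 kips.
Tension yield (gross): A_g = 8.125×0.375 = 3.0469 in². φR_n = 0.90 × 50 × 3.0469 = 137.1 kips.
Governing: min(167.0, 166.1, 128.5, 108.3, 137.1) = 108.3 kips → net-section rupture.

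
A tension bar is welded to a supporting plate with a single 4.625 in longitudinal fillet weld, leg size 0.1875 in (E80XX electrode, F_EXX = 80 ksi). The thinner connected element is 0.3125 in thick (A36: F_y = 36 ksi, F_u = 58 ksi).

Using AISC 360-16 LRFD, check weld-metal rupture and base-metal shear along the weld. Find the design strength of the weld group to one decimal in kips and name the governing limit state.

22.1 kips (weld metal governs)

Weld metal: throat = 0.707×0.1875 = 0.13256 in, L = 4.625 in. φR_n = 0.75 × 0.6 × 80 × 0.13256 × 4.625 = 22.1 kips.
Base metal shear (0.3125 in plate): yield φR_n = 1.0×0.6×36×0.3125×4.625 = 31.2 kips; rupture φR_n = 0.75×0.6×58×0.3125×4.625 = 37.7 kips; take 31.2 kips (yield).
Governing: min(22.1, 31.2) = 22.1 kips → weld metal.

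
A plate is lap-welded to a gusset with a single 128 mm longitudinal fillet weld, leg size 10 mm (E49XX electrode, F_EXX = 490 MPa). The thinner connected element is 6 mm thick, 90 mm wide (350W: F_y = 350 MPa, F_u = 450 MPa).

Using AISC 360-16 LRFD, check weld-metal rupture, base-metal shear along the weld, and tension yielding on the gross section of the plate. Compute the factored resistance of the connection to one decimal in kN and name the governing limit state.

155.5 kN (base-metal shear governs)

Weld metal: throat = 0.707×10 = 7.07 mm, L = 128 mm. φR_n = 0.75 × 0.6 × 490 × 7.07 × 128 = 199.5 kN.
Base metal shear (6 mm plate): yield φR_n = 1.0×0.6×350×6×128 = 161.3 kN; rupture φR_n = 0.75×0.6×450×6×128 = 155.5 kN; take 155.5 kN (rupture).
Tension yield (gross): A_g = 90×6 = 540 mm². φR_n = 0.90 × 350 × 540 = 170.1 kN.
Governing: min(199.5, 155.5, 170.1) = 155.5 kN → base-metal shear.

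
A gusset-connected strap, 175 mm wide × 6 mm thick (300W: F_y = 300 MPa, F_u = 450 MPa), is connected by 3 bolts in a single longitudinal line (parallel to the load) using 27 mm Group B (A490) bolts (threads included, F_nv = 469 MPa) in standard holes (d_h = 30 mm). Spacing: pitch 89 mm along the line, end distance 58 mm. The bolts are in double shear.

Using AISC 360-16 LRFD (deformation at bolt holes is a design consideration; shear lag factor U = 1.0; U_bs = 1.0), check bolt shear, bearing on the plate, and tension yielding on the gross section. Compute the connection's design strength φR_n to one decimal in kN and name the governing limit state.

283.5 kN (gross-section yield governs)

Bolt shear: A_b = π(27)²/4 = 572.56 mm². φR_n = 0.75 × 469 × 572.56 × 3 × 2 = 1208.4 kN.
Bearing (6 mm plate, F_u = 450 MPa): end bolts L_c = 58 − 30/2 = 43, R_n = min(1.2×43×6×450, 2.4×27×6×450) = 139.32 kN/bolt; interior L_c = 89 − 30 = 59, R_n = 174.96 kN/bolt. φR_n = 0.75 × (1×139.32 + 2×174.96) = 366.9 kN.
Tension yield (gross): A_g = 175×6 = 1050 mm². φR_n = 0.90 × 300 × 1050 = 283.5 kN.
Governing: min(1208.4, 366.9, 283.5) = 283.5 kN → gross-section yield.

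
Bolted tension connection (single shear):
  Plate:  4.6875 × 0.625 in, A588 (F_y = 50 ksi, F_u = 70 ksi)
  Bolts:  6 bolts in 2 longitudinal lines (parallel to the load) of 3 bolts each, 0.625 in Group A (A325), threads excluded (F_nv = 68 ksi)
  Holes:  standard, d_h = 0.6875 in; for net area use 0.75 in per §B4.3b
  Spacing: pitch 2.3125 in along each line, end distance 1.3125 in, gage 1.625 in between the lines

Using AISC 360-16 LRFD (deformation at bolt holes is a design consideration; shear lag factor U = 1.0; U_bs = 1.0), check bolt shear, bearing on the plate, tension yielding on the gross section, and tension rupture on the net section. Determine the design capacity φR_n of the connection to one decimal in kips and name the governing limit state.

Bolt shear: A_b = π(0.625)²/4 = 0.3068 in². φR_n = 0.75 × 68 × 0.3068 × 6 × 1 = 93.9 kips.
Bearing (0.625 in plate, F_u = 70 ksi): end bolts L_c = 1.3125 − 0.6875/2 = 0.96875, R_n = min(1.2×0.96875×0.625×70, 2.4×0.625×0.625×70) = 50.859 kips/bolt; interior L_c = 2.3125 − 0.6875 = 1.625, R_n = 65.625 kips/bolt. φR_n = 0.75 × (2×50.859 + 4×65.625) = 273.2 kips.
Tension yield (gross): A_g = 4.6875×0.625 = 2.9297 in². φR_n = 0.90 × 50 × 2.9297 = 131.8 kips.
Tension rupture (net): A_n = (4.6875 − 2×0.75)×0.625 = 1.9922 in² (U = 1.0, A_e = A_n). φR_n = 0.75 × 70 × 1.9922 = 104.6 kips.
Governing: min(93.9, 273.2, 131.8, 104.6) = 93.9 kips → bolt shear.

93.9 kips (bolt shear governs)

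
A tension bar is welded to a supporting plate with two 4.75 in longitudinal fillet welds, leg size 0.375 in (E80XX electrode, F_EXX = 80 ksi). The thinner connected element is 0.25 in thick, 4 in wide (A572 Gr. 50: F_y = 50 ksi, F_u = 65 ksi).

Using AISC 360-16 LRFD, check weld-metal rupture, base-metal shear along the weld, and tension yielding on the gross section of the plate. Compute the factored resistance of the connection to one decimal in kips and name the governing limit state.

Weld metal: throat = 0.707×0.375 = 0.26513 in, L = 2×4.75 = 9.5 in. φR_n = 0.75 × 0.6 × 80 × 0.26513 × 9.5 = 90.7 kips.
Base metal shear (0.25 in plate): yield φR_n = 1.0×0.6×50×0.25×9.5 = 71.3 kips; rupture φR_n = 0.75×0.6×65×0.25×9.5 = 69.5 kips; take 69.5 kips (rupture).
Tension yield (gross): A_g = 4×0.25 = 1 in². φR_n = 0.90 × 50 × 1 = 45.0 kips.
Governing: min(90.7, 69.5, 45.0) = 45.0 kips → gross-section yield.

45.0 kips (gross-section yield governs)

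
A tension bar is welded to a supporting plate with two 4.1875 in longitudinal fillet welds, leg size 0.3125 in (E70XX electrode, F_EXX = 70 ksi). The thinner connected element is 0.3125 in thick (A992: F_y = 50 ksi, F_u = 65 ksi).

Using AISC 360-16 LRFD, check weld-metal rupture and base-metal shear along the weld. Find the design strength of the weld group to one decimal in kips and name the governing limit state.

58.3 kips (weld metal governs)

Weld metal: throat = 0.707×0.3125 = 0.22094 in, L = 2×4.1875 = 8.375 in. φR_n = 0.75 × 0.6 × 70 × 0.22094 × 8.375 = 58.3 kips.
Base metal shear (0.3125 in plate): yield φR_n = 1.0×0.6×50×0.3125×8.375 = 78.5 kips; rupture φR_n = 0.75×0.6×65×0.3125×8.375 = 76.6 kips; take 76.6 kips (rupture).
Governing: min(58.3, 76.6) = 58.3 kips → weld metal.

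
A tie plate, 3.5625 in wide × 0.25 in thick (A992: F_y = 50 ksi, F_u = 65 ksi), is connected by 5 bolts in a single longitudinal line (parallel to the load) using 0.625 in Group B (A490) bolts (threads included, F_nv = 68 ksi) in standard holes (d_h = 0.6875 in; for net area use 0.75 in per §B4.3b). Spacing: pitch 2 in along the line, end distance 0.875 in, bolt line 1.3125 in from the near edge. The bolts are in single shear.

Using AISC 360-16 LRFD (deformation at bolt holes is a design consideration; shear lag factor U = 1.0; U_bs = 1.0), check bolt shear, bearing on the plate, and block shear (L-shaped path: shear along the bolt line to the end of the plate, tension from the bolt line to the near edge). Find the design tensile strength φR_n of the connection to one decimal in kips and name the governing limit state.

51.6 kips (block shear governs)

Bolt shear: A_b = π(0.625)²/4 = 0.3068 in². φR_n = 0.75 × 68 × 0.3068 × 5 × 1 = 78.2 kips.
Bearing (0.25 in plate, F_u = 65 ksi): end bolts L_c = 0.875 − 0.6875/2 = 0.53125, R_n = min(1.2×0.53125×0.25×65, 2.4×0.625×0.25×65) = 10.359 kips/bolt; interior L_c = 2 − 0.6875 = 1.3125, R_n = 24.375 kips/bolt. φR_n = 0.75 × (1×10.359 + 4×24.375) = 80.9 kips.
Block shear: shear path 1×[0.875+4×2] = 1×8.875 in, A_gv = 2.2188, A_nv = 1×(8.875 − 4.5×0.75)×0.25 = 1.375 in²; tension to near edge: (1.3125 − 0.5×0.75)×0.25 = 0.23438 in². R_n = min(0.6×65×1.375, 0.6×50×2.2188) + 1.0×65×0.23438 = min(53.625, 66.564) + 15.235 = 68.86 kips. φR_n = 0.75 × 68.86 = 51.6 kips.
Governing: min(78.2, 80.9, 51.6) = 51.6 kips → block shear.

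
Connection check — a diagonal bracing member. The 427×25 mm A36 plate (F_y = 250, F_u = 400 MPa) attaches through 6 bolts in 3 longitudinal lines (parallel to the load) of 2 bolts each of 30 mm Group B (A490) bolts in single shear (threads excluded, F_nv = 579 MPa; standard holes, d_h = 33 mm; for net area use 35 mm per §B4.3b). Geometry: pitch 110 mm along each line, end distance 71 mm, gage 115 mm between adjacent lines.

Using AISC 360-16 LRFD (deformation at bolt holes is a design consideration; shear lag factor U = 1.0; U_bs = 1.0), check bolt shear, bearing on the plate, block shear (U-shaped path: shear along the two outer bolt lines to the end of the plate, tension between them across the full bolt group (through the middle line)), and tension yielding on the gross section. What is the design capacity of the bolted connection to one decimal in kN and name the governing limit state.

Bolt shear: A_b = π(30)²/4 = 706.86 mm². φR_n = 0.75 × 579 × 706.86 × 6 × 1 = 1841.7 kN.
Bearing (25 mm plate, F_u = 400 MPa): end bolts L_c = 71 − 33/2 = 54.5, R_n = min(1.2×54.5×25×400, 2.4×30×25×400) = 654 kN/bolt; interior L_c = 110 − 33 = 77, R_n = 720 kN/bolt. φR_n = 0.75 × (3×654 + 3×720) = 3091.5 kN.
Block shear: shear path 2×[71+1×110] = 2×181 mm, A_gv = 9050, A_nv = 2×(181 − 1.5×35)×25 = 6425 mm²; tension across gage: (230 − 2×35)×25 = 4000 mm². R_n = min(0.6×400×6425, 0.6×250×9050) + 1.0×400×4000 = min(1542, 1357.5) + 1600 = 2957.5 kN. φR_n = 0.75 × 2957.5 = 2218.1 kN.
Tension yield (gross): A_g = 427×25 = 10675 mm². φR_n = 0.90 × 250 × 10675 = 2401.9 kN.
Governing: min(1841.7, 3091.5, 2218.1, 2401.9) = 1841.7 kN → bolt shear.

1841.7 kN (bolt shear governs)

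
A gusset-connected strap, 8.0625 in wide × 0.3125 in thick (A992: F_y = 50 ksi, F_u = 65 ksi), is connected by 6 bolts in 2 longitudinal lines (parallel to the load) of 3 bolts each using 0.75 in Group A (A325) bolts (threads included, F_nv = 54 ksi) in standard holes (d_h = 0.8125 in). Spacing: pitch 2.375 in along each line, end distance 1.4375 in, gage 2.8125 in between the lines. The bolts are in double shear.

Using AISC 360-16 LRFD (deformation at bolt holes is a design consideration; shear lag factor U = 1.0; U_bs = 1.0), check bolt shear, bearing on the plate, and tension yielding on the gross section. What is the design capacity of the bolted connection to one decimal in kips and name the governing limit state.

113.4 kips (gross-section yield governs)

Bolt shear: A_b = π(0.75)²/4 = 0.44179 in². φR_n = 0.75 × 54 × 0.44179 × 6 × 2 = 214.7 kips.
Bearing (0.3125 in plate, F_u = 65 ksi): end bolts L_c = 1.4375 − 0.8125/2 = 1.03125, R_n = min(1.2×1.03125×0.3125×65, 2.4×0.75×0.3125×65) = 25.137 kips/bolt; interior L_c = 2.375 − 0.8125 = 1.5625, R_n = 36.563 kips/bolt. φR_n = 0.75 × (2×25.137 + 4×36.563) = 147.4 kips.
Tension yield (gross): A_g = 8.0625×0.3125 = 2.5195 in². φR_n = 0.90 × 50 × 2.5195 = 113.4 kips.
Governing: min(214.7, 147.4, 113.4) = 113.4 kips → gross-section yield.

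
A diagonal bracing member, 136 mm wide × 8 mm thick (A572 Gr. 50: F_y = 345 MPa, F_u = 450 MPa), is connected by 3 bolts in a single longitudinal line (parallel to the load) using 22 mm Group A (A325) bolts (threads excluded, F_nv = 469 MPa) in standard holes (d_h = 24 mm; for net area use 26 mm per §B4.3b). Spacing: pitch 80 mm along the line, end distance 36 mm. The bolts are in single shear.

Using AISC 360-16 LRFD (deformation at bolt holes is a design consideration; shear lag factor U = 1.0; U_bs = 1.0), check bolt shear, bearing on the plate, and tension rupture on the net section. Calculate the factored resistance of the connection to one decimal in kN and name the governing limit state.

Bolt shear: A_b = π(22)²/4 = 380.13 mm². φR_n = 0.75 × 469 × 380.13 × 3 × 1 = 401.1 kN.
Bearing (8 mm plate, F_u = 450 MPa): end bolts L_c = 36 − 24/2 = 24, R_n = min(1.2×24×8×450, 2.4×22×8×450) = 103.68 kN/bolt; interior L_c = 80 − 24 = 56, R_n = 190.08 kN/bolt. φR_n = 0.75 × (1×103.68 + 2×190.08) = 362.9 kN.
Tension rupture (net): A_n = (136 − 1×26)×8 = 880 mm² (U = 1.0, A_e = A_n). φR_n = 0.75 × 450 × 880 = 297.0 kN.
Governing: min(401.1, 362.9, 297.0) = 297.0 kN → net-section rupture.

297.0 kN (net-section rupture governs)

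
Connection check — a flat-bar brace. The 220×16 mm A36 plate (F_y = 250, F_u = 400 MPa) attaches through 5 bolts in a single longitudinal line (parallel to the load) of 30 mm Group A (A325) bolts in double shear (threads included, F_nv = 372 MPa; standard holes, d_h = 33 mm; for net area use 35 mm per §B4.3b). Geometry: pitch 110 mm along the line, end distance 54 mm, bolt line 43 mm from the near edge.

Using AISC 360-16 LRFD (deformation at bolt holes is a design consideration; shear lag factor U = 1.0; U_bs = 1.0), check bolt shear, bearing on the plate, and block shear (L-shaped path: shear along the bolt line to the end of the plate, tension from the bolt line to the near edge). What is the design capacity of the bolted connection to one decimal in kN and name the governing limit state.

Bolt shear: A_b = π(30)²/4 = 706.86 mm². φR_n = 0.75 × 372 × 706.86 × 5 × 2 = 1972.1 kN.
Bearing (16 mm plate, F_u = 400 MPa): end bolts L_c = 54 − 33/2 = 37.5, R_n = min(1.2×37.5×16×400, 2.4×30×16×400) = 288 kN/bolt; interior L_c = 110 − 33 = 77, R_n = 460.8 kN/bolt. φR_n = 0.75 × (1×288 + 4×460.8) = 1598.4 kN.
Block shear: shear path 1×[54+4×110] = 1×494 mm, A_gv = 7904, A_nv = 1×(494 − 4.5×35)×16 = 5384 mm²; tension to near edge: (43 − 0.5×35)×16 = 408 mm². R_n = min(0.6×400×5384, 0.6×250×7904) + 1.0×400×408 = min(1292.2, 1185.6) + 163.2 = 1348.8 kN. φR_n = 0.75 × 1348.8 = 1011.6 kN.
Governing: min(1972.1, 1598.4, 1011.6) = 1011.6 kN → block shear.

1011.6 kN (block shear governs)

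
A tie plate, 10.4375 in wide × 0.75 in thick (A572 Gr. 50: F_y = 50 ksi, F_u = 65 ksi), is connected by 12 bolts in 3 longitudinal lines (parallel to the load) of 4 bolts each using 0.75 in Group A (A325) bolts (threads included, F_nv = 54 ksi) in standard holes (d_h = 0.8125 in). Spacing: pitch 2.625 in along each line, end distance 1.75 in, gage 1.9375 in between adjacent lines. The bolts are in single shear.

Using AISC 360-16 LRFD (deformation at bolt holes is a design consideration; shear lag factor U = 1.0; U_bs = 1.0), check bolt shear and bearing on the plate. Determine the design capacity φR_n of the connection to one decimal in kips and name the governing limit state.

Bolt shear: A_b = π(0.75)²/4 = 0.44179 in². φR_n = 0.75 × 54 × 0.44179 × 12 × 1 = 214.7 kips.
Bearing (0.75 in plate, F_u = 65 ksi): end bolts L_c = 1.75 − 0.8125/2 = 1.34375, R_n = min(1.2×1.34375×0.75×65, 2.4×0.75×0.75×65) = 78.609 kips/bolt; interior L_c = 2.625 − 0.8125 = 1.8125, R_n = 87.75 kips/bolt. φR_n = 0.75 × (3×78.609 + 9×87.75) = 769.2 kips.
Governing: min(214.7, 769.2) = 214.7 kips → bolt shear.

214.7 kips (bolt shear governs)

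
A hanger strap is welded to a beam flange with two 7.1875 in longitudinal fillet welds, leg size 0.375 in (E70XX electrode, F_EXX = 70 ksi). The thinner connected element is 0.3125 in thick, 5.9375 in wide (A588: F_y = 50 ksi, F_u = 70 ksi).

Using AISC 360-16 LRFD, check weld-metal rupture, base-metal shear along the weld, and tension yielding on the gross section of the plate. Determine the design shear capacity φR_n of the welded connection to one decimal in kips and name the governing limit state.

Weld metal: throat = 0.707×0.375 = 0.26513 in, L = 2×7.1875 = 14.375 in. φR_n = 0.75 × 0.6 × 70 × 0.26513 × 14.375 = 120.1 kips.
Base metal shear (0.3125 in plate): yield φR_n = 1.0×0.6×50×0.3125×14.375 = 134.8 kips; rupture φR_n = 0.75×0.6×70×0.3125×14.375 = 141.5 kips; take 134.8 kips (yield).
Tension yield (gross): A_g = 5.9375×0.3125 = 1.8555 in². φR_n = 0.90 × 50 × 1.8555 = 83.5 kips.
Governing: min(120.1, 134.8, 83.5) = 83.5 kips → gross-section yield.

83.5 kips (gross-section yield governs)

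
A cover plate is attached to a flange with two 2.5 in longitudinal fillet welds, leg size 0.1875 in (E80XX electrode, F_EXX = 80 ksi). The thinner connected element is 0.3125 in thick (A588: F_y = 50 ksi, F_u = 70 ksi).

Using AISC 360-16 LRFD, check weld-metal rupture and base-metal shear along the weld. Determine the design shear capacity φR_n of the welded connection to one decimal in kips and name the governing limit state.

23.9 kips (weld metal governs)

Weld metal: throat = 0.707×0.1875 = 0.13256 in, L = 2×2.5 = 5 in. φR_n = 0.75 × 0.6 × 80 × 0.13256 × 5 = 23.9 kips.
Base metal shear (0.3125 in plate): yield φR_n = 1.0×0.6×50×0.3125×5 = 46.9 kips; rupture φR_n = 0.75×0.6×70×0.3125×5 = 49.2 kips; take 46.9 kips (yield).
Governing: min(23.9, 46.9) = 23.9 kips → weld metal.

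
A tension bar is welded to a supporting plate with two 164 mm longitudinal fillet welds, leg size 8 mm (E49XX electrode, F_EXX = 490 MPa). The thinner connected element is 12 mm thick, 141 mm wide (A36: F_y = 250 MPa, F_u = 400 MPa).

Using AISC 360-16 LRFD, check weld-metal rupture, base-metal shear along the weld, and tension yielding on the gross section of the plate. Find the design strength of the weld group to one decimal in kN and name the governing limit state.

380.7 kN (gross-section yield governs)

Weld metal: throat = 0.707×8 = 5.656 mm, L = 2×164 = 328 mm. φR_n = 0.75 × 0.6 × 490 × 5.656 × 328 = 409.1 kN.
Base metal shear (12 mm plate): yield φR_n = 1.0×0.6×250×12×328 = 590.4 kN; rupture φR_n = 0.75×0.6×400×12×328 = 708.5 kN; take 590.4 kN (yield).
Tension yield (gross): A_g = 141×12 = 1692 mm². φR_n = 0.90 × 250 × 1692 = 380.7 kN.
Governing: min(409.1, 590.4, 380.7) = 380.7 kN → gross-section yield.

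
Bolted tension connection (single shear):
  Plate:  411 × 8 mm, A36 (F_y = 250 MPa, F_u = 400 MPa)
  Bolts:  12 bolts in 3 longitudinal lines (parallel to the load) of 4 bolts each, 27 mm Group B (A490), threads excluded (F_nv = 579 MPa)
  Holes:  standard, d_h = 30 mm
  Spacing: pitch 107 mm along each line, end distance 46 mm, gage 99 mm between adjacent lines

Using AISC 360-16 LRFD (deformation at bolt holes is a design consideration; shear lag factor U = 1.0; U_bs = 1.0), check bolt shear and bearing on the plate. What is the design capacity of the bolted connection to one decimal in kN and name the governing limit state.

1667.5 kN (bearing governs)

Bolt shear: A_b = π(27)²/4 = 572.56 mm². φR_n = 0.75 × 579 × 572.56 × 12 × 1 = 2983.6 kN.
Bearing (8 mm plate, F_u = 400 MPa): end bolts L_c = 46 − 30/2 = 31, R_n = min(1.2×31×8×400, 2.4×27×8×400) = 119.04 kN/bolt; interior L_c = 107 − 30 = 77, R_n = 207.36 kN/bolt. φR_n = 0.75 × (3×119.04 + 9×207.36) = 1667.5 kN.
Governing: min(2983.6, 1667.5) = 1667.5 kN → bearing.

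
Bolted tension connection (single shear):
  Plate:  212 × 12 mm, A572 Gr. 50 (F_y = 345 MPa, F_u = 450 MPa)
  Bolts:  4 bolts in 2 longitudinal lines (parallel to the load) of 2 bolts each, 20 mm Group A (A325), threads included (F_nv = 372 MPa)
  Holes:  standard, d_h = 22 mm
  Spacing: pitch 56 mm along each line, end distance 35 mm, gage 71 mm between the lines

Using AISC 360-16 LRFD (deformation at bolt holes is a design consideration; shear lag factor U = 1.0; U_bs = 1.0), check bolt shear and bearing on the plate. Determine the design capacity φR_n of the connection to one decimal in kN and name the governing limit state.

350.6 kN (bolt shear governs)

Bolt shear: A_b = π(20)²/4 = 314.16 mm². φR_n = 0.75 × 372 × 314.16 × 4 × 1 = 350.6 kN.
Bearing (12 mm plate, F_u = 450 MPa): end bolts L_c = 35 − 22/2 = 24, R_n = min(1.2×24×12×450, 2.4×20×12×450) = 155.52 kN/bolt; interior L_c = 56 − 22 = 34, R_n = 220.32 kN/bolt. φR_n = 0.75 × (2×155.52 + 2×220.32) = 563.8 kN.
Governing: min(350.6, 563.8) = 350.6 kN → bolt shear.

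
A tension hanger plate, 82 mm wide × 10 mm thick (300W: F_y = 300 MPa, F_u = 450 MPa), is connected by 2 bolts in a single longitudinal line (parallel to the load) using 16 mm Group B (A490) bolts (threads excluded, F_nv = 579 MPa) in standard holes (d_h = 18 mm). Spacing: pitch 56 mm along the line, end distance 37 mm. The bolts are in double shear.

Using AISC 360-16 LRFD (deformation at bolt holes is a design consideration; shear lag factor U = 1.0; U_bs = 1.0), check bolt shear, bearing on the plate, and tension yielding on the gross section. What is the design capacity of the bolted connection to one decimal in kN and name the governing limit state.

Bolt shear: A_b = π(16)²/4 = 201.06 mm². φR_n = 0.75 × 579 × 201.06 × 2 × 2 = 349.2 kN.
Bearing (10 mm plate, F_u = 450 MPa): end bolts L_c = 37 − 18/2 = 28, R_n = min(1.2×28×10×450, 2.4×16×10×450) = 151.2 kN/bolt; interior L_c = 56 − 18 = 38, R_n = 172.8 kN/bolt. φR_n = 0.75 × (1×151.2 + 1×172.8) = 243.0 kN.
Tension yield (gross): A_g = 82×10 = 820 mm². φR_n = 0.90 × 300 × 820 = 221.4 kN.
Governing: min(349.2, 243.0, 221.4) = 221.4 kN → gross-section yield.

221.4 kN (gross-section yield governs)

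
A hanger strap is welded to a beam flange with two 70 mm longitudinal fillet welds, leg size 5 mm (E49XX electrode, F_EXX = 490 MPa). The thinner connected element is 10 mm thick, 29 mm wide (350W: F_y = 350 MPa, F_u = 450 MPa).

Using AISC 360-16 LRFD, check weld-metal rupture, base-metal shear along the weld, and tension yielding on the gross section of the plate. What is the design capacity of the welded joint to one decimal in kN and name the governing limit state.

Weld metal: throat = 0.707×5 = 3.535 mm, L = 2×70 = 140 mm. φR_n = 0.75 × 0.6 × 490 × 3.535 × 140 = 109.1 kN.
Base metal shear (10 mm plate): yield φR_n = 1.0×0.6×350×10×140 = 294.0 kN; rupture φR_n = 0.75×0.6×450×10×140 = 283.5 kN; take 283.5 kN (rupture).
Tension yield (gross): A_g = 29×10 = 290 mm². φR_n = 0.90 × 350 × 290 = 91.4 kN.
Governing: min(109.1, 283.5, 91.4) = 91.4 kN → gross-section yield.

91.4 kN (gross-section yield governs)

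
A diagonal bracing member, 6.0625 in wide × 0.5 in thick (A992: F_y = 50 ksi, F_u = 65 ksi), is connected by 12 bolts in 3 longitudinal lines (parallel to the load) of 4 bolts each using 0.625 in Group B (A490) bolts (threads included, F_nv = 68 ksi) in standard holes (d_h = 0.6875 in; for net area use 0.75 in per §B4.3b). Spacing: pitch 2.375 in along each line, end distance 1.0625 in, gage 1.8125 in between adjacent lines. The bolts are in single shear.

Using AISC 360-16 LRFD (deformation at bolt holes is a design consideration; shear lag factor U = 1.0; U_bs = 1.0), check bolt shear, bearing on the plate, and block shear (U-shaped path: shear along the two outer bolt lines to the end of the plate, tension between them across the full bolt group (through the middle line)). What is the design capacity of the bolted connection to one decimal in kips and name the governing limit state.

187.8 kips (bolt shear governs)

Bolt shear: A_b = π(0.625)²/4 = 0.3068 in². φR_n = 0.75 × 68 × 0.3068 × 12 × 1 = 187.8 kips.
Bearing (0.5 in plate, F_u = 65 ksi): end bolts L_c = 1.0625 − 0.6875/2 = 0.71875, R_n = min(1.2×0.71875×0.5×65, 2.4×0.625×0.5×65) = 28.031 kips/bolt; interior L_c = 2.375 − 0.6875 = 1.6875, R_n = 48.75 kips/bolt. φR_n = 0.75 × (3×28.031 + 9×48.75) = 392.1 kips.
Block shear: shear path 2×[1.0625+3×2.375] = 2×8.1875 in, A_gv = 8.1875, A_nv = 2×(8.1875 − 3.5×0.75)×0.5 = 5.5625 in²; tension across gage: (3.625 − 2×0.75)×0.5 = 1.0625 in². R_n = min(0.6×65×5.5625, 0.6×50×8.1875) + 1.0×65×1.0625 = min(216.94, 245.63) + 69.063 = 286 kips. φR_n = 0.75 × 286 = 214.5 kips.
Governing: min(187.8, 392.1, 214.5) = 187.8 kips → bolt shear.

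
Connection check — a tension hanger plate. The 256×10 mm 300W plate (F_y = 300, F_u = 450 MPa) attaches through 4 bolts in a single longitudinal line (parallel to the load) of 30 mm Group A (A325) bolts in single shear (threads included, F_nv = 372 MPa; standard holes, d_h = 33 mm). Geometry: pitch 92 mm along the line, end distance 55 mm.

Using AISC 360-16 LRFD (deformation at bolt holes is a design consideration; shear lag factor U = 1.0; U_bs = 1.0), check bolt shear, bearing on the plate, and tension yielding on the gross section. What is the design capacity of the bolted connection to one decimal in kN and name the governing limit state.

691.2 kN (gross-section yield governs)

Bolt shear: A_b = π(30)²/4 = 706.86 mm². φR_n = 0.75 × 372 × 706.86 × 4 × 1 = 788.9 kN.
Bearing (10 mm plate, F_u = 450 MPa): end bolts L_c = 55 − 33/2 = 38.5, R_n = min(1.2×38.5×10×450, 2.4×30×10×450) = 207.9 kN/bolt; interior L_c = 92 − 33 = 59, R_n = 318.6 kN/bolt. φR_n = 0.75 × (1×207.9 + 3×318.6) = 872.8 kN.
Tension yield (gross): A_g = 256×10 = 2560 mm². φR_n = 0.90 × 300 × 2560 = 691.2 kN.
Governing: min(788.9, 872.8, 691.2) = 691.2 kN → gross-section yield.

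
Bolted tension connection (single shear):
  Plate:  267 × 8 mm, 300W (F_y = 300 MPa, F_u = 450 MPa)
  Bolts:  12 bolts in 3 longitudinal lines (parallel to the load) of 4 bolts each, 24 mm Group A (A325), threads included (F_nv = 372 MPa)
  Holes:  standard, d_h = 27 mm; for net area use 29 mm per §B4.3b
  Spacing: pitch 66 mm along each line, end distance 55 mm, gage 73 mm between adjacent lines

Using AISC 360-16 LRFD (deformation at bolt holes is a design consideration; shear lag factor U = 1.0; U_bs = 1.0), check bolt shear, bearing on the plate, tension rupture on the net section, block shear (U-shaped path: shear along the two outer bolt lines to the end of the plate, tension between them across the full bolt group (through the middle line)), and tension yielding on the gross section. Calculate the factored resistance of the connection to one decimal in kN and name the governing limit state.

Bolt shear: A_b = π(24)²/4 = 452.39 mm². φR_n = 0.75 × 372 × 452.39 × 12 × 1 = 1514.6 kN.
Bearing (8 mm plate, F_u = 450 MPa): end bolts L_c = 55 − 27/2 = 41.5, R_n = min(1.2×41.5×8×450, 2.4×24×8×450) = 179.28 kN/bolt; interior L_c = 66 − 27 = 39, R_n = 168.48 kN/bolt. φR_n = 0.75 × (3×179.28 + 9×168.48) = 1540.6 kN.
Tension rupture (net): A_n = (267 − 3×29)×8 = 1440 mm² (U = 1.0, A_e = A_n). φR_n = 0.75 × 450 × 1440 = 486.0 kN.
Block shear: shear path 2×[55+3×66] = 2×253 mm, A_gv = 4048, A_nv = 2×(253 − 3.5×29)×8 = 2424 mm²; tension across gage: (146 − 2×29)×8 = 704 mm². R_n = min(0.6×450×2424, 0.6×300×4048) + 1.0×450×704 = min(654.48, 728.64) + 316.8 = 971.28 kN. φR_n = 0.75 × 971.28 = 728.5 kN.
Tension yield (gross): A_g = 267×8 = 2136 mm². φR_n = 0.90 × 300 × 2136 = 576.7 kN.
Governing: min(1514.6, 1540.6, 486.0, 728.5, 576.7) = 486.0 kN → net-section rupture.

486.0 kN (net-section rupture governs)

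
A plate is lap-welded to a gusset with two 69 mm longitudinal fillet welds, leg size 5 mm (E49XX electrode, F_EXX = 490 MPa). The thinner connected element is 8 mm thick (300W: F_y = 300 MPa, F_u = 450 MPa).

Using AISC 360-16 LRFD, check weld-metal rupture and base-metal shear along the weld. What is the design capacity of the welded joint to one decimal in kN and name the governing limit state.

107.6 kN (weld metal governs)

Weld metal: throat = 0.707×5 = 3.535 mm, L = 2×69 = 138 mm. φR_n = 0.75 × 0.6 × 490 × 3.535 × 138 = 107.6 kN.
Base metal shear (8 mm plate): yield φR_n = 1.0×0.6×300×8×138 = 198.7 kN; rupture φR_n = 0.75×0.6×450×8×138 = 223.6 kN; take 198.7 kN (yield).
Governing: min(107.6, 198.7) = 107.6 kN → weld metal.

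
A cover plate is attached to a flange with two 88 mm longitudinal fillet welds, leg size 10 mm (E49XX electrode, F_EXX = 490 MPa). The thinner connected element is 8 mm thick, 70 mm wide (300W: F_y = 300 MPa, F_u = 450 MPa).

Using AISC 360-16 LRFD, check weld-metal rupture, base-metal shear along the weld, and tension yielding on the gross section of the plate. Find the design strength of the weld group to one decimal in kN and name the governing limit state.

Weld metal: throat = 0.707×10 = 7.07 mm, L = 2×88 = 176 mm. φR_n = 0.75 × 0.6 × 490 × 7.07 × 176 = 274.4 kN.
Base metal shear (8 mm plate): yield φR_n = 1.0×0.6×300×8×176 = 253.4 kN; rupture φR_n = 0.75×0.6×450×8×176 = 285.1 kN; take 253.4 kN (yield).
Tension yield (gross): A_g = 70×8 = 560 mm². φR_n = 0.90 × 300 × 560 = 151.2 kN.
Governing: min(274.4, 253.4, 151.2) = 151.2 kN → gross-section yield.

151.2 kN (gross-section yield governs)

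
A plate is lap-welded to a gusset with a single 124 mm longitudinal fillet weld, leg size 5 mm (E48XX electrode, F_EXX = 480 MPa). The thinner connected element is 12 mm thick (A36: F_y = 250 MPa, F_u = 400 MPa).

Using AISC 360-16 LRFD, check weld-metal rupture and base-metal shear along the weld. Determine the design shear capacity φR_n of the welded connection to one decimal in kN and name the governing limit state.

Weld metal: throat = 0.707×5 = 3.535 mm, L = 124 mm. φR_n = 0.75 × 0.6 × 480 × 3.535 × 124 = 94.7 kN.
Base metal shear (12 mm plate): yield φR_n = 1.0×0.6×250×12×124 = 223.2 kN; rupture φR_n = 0.75×0.6×400×12×124 = 267.8 kN; take 223.2 kN (yield).
Governing: min(94.7, 223.2) = 94.7 kN → weld metal.

94.7 kN (weld metal governs)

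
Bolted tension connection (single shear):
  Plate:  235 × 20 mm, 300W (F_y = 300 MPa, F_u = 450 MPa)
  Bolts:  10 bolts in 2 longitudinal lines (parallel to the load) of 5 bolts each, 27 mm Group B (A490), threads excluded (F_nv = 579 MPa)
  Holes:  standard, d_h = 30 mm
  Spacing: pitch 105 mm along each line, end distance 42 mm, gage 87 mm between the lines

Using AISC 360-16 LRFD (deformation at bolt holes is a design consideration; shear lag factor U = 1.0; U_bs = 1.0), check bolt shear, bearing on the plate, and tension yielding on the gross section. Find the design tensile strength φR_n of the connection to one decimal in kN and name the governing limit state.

Bolt shear: A_b = π(27)²/4 = 572.56 mm². φR_n = 0.75 × 579 × 572.56 × 10 × 1 = 2486.3 kN.
Bearing (20 mm plate, F_u = 450 MPa): end bolts L_c = 42 − 30/2 = 27, R_n = min(1.2×27×20×450, 2.4×27×20×450) = 291.6 kN/bolt; interior L_c = 105 − 30 = 75, R_n = 583.2 kN/bolt. φR_n = 0.75 × (2×291.6 + 8×583.2) = 3936.6 kN.
Tension yield (gross): A_g = 235×20 = 4700 mm². φR_n = 0.90 × 300 × 4700 = 1269.0 kN.
Governing: min(2486.3, 3936.6, 1269.0) = 1269.0 kN → gross-section yield.

1269.0 kN (gross-section yield governs)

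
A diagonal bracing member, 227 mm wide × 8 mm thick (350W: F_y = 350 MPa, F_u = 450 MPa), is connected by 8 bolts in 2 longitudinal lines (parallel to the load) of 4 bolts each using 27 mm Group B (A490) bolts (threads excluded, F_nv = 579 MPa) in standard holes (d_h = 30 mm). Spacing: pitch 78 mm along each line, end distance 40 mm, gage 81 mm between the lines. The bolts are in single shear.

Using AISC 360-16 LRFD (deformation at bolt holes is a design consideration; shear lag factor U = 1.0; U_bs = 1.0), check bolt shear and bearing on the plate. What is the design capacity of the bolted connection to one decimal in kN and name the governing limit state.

1095.1 kN (bearing governs)

Bolt shear: A_b = π(27)²/4 = 572.56 mm². φR_n = 0.75 × 579 × 572.56 × 8 × 1 = 1989.1 kN.
Bearing (8 mm plate, F_u = 450 MPa): end bolts L_c = 40 − 30/2 = 25, R_n = min(1.2×25×8×450, 2.4×27×8×450) = 108 kN/bolt; interior L_c = 78 − 30 = 48, R_n = 207.36 kN/bolt. φR_n = 0.75 × (2×108 + 6×207.36) = 1095.1 kN.
Governing: min(1989.1, 1095.1) = 1095.1 kN → bearing.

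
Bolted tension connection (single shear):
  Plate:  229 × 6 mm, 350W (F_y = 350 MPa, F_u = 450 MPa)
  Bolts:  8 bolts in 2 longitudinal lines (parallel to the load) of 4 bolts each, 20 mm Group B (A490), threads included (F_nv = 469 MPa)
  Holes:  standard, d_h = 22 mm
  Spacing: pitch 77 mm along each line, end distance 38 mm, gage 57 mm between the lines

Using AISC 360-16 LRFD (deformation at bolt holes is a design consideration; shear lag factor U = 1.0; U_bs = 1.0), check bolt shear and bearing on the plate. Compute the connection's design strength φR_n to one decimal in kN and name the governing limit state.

714.4 kN (bearing governs)

Bolt shear: A_b = π(20)²/4 = 314.16 mm². φR_n = 0.75 × 469 × 314.16 × 8 × 1 = 884.0 kN.
Bearing (6 mm plate, F_u = 450 MPa): end bolts L_c = 38 − 22/2 = 27, R_n = min(1.2×27×6×450, 2.4×20×6×450) = 87.48 kN/bolt; interior L_c = 77 − 22 = 55, R_n = 129.6 kN/bolt. φR_n = 0.75 × (2×87.48 + 6×129.6) = 714.4 kN.
Governing: min(884.0, 714.4) = 714.4 kN → bearing.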